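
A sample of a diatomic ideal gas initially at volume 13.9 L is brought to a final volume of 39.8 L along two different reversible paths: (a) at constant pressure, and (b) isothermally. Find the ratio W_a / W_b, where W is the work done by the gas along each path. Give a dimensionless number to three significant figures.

W_a / W_b ≈ 1.77

Path (a) isobaric: W = P₁(V₂ − V₁) → W_a/(P₁V₁) = 1.863.
Path (b) isothermal: W = P₁V₁ ln(V₂/V₁) → W_b/(P₁V₁) = 1.052.
W_a / W_b = 1.863 / 1.052 = 1.771.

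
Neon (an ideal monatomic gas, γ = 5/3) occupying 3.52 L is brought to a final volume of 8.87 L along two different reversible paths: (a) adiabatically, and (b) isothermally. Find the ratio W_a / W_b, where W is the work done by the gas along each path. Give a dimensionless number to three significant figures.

Path (a) adiabatic: W = P₁V₁(1 − (V₁/V₂)^(γ−1))/(γ−1) → W_a/(P₁V₁) = 0.69.
Path (b) isothermal: W = P₁V₁ ln(V₂/V₁) → W_b/(P₁V₁) = 0.9242.
W_a / W_b = 0.69 / 0.9242 = 0.7465.

W_a / W_b ≈ 0.747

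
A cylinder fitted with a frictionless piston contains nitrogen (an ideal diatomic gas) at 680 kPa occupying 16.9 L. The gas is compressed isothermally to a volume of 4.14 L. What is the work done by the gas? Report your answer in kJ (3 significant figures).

Isothermal: W = nRT ln(V₂/V₁) = P₁V₁ ln(V₂/V₁).
P₁V₁ = (680 kPa)(16.9 L) = 11492 J.
W = 11492 × ln(4.14/16.9) = 11492 × -1.407
W_by_gas = -16165 J.

W ≈ -16.2 kJ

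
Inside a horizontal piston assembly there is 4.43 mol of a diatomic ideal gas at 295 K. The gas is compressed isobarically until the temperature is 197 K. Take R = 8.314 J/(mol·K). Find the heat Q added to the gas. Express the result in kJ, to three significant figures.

Q ≈ -12.6 kJ

Isobaric: W = nRΔT = (4.43)(8.314)(-98) = -3609 J.
ΔU = nCᵥΔT with Cᵥ = 5R/2: ΔU = (4.43)(20.79)(-98) = -9024 J.
Q = ΔU + W = -9024 − 3609 = -12633 J.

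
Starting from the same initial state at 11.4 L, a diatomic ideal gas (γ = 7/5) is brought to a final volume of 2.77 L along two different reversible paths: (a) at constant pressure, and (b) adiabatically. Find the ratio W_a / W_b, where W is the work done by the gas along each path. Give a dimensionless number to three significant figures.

W_a / W_b ≈ 0.398

Path (a) isobaric: W = P₁(V₂ − V₁) → W_a/(P₁V₁) = -0.757.
Path (b) adiabatic: W = P₁V₁(1 − (V₁/V₂)^(γ−1))/(γ−1) → W_b/(P₁V₁) = -1.903.
W_a / W_b = -0.757 / -1.903 = 0.3979.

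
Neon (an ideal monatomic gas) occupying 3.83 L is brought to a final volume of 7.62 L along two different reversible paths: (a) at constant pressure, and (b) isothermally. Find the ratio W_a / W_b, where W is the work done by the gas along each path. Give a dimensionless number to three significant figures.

W_a / W_b ≈ 1.44

Path (a) isobaric: W = P₁(V₂ − V₁) → W_a/(P₁V₁) = 0.9896.
Path (b) isothermal: W = P₁V₁ ln(V₂/V₁) → W_b/(P₁V₁) = 0.6879.
W_a / W_b = 0.9896 / 0.6879 = 1.438.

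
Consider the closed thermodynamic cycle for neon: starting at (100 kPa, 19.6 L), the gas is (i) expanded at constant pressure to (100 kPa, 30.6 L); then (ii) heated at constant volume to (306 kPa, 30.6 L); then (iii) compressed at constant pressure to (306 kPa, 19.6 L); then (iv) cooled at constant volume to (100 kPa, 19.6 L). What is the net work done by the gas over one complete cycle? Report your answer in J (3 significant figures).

Constant-volume legs do no work.
W(i) = (100)(30.6 − 19.6) = 1100 J; W(iii) = (306)(19.6 − 30.6) = -3366 J.
W_net = 1100 − 3366 = -2266 J (the counter-clockwise enclosed area).

W_net ≈ -2270 J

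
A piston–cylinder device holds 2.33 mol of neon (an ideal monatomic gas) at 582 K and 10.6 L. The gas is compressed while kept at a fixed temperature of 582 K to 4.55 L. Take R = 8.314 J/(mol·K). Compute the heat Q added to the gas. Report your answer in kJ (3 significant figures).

Q ≈ -9.53 kJ

Isothermal ⇒ ΔU = 0, so Q = W = nRT ln(V₂/V₁).
Q = (2.33)(8.314)(582) ln(4.55/10.6) = 11274 × -0.8457 = -9535 J.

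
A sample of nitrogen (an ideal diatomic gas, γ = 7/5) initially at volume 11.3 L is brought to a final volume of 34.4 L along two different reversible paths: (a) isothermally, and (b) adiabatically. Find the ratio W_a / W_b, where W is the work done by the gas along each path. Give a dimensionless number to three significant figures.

W_a / W_b ≈ 1.24

Path (a) isothermal: W = P₁V₁ ln(V₂/V₁) → W_a/(P₁V₁) = 1.113.
Path (b) adiabatic: W = P₁V₁(1 − (V₁/V₂)^(γ−1))/(γ−1) → W_b/(P₁V₁) = 0.8984.
W_a / W_b = 1.113 / 0.8984 = 1.239.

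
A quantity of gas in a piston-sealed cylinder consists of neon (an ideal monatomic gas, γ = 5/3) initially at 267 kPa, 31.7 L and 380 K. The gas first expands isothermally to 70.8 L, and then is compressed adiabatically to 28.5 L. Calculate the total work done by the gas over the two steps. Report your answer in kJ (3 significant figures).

W_total ≈ -3.79 kJ

Step 1 (isothermal): W = P₁V₁ ln(V₂/V₁) = (8464) ln(70.8/31.7) = 6801 J.
After step 1: P = 119.5 kPa, V = 70.8 L, T = 380 K.
Step 2 (adiabatic): W = (P₁V₁ − P₂V₂)/(γ−1) = (8464 − 15525)/0.667 = -10592 J.
W_total = 6801 − 10592 = -3790 J.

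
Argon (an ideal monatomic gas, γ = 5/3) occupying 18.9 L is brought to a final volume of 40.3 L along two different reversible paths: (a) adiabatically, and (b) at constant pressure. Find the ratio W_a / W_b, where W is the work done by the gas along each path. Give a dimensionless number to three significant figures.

Path (a) adiabatic: W = P₁V₁(1 − (V₁/V₂)^(γ−1))/(γ−1) → W_a/(P₁V₁) = 0.5946.
Path (b) isobaric: W = P₁(V₂ − V₁) → W_b/(P₁V₁) = 1.132.
W_a / W_b = 0.5946 / 1.132 = 0.5251.

W_a / W_b ≈ 0.525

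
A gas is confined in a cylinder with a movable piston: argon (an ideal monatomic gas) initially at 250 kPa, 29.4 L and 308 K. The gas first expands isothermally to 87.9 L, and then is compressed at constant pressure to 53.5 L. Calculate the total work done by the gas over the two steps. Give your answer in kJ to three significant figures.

W_total ≈ 5.17 kJ

Step 1 (isothermal): W = P₁V₁ ln(V₂/V₁) = (7350) ln(87.9/29.4) = 8050 J.
After step 1: P = 83.62 kPa, V = 87.9 L, T = 308 K.
Step 2 (isobaric): W = PΔV = (83.62 kPa)(53.5 − 87.9 L) = -2876 J.
W_total = 8050 − 2876 = 5173 J.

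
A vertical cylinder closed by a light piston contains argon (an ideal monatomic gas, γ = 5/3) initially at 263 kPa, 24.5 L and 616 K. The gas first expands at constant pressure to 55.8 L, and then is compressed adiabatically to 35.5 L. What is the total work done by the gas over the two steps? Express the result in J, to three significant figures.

Step 1 (isobaric): W = PΔV = (263 kPa)(55.8 − 24.5 L) = 8232 J.
After step 1: P = 263 kPa, V = 55.8 L, T = 1403 K.
Step 2 (adiabatic): W = (P₁V₁ − P₂V₂)/(γ−1) = (14675 − 19839)/0.667 = -7746 J.
W_total = 8232 − 7746 = 486 J.

W_total ≈ 486 J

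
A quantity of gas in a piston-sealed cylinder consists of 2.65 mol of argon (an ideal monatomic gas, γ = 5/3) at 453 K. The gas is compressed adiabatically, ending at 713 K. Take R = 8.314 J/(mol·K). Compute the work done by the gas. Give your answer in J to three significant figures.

W ≈ -8590 J

Adiabatic ⇒ Q = 0, so W_by = −ΔU = nCᵥ(T₁ − T₂).
Cᵥ = 3R/2 = 12.47 J/(mol·K).
W = (2.65)(12.47)(453 − 713) = -8593 J.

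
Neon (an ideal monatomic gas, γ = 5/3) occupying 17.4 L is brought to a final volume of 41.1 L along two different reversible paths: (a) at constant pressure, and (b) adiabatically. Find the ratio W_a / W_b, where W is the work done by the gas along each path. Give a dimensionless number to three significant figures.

W_a / W_b ≈ 2.08

Path (a) isobaric: W = P₁(V₂ − V₁) → W_a/(P₁V₁) = 1.362.
Path (b) adiabatic: W = P₁V₁(1 − (V₁/V₂)^(γ−1))/(γ−1) → W_b/(P₁V₁) = 0.6543.
W_a / W_b = 1.362 / 0.6543 = 2.082.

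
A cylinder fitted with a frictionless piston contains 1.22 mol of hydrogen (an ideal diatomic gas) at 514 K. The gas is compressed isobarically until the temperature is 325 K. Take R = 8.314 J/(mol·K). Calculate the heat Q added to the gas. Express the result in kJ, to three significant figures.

Q ≈ -6.71 kJ

Isobaric: W = nRΔT = (1.22)(8.314)(-189) = -1917 J.
ΔU = nCᵥΔT with Cᵥ = 5R/2: ΔU = (1.22)(20.79)(-189) = -4793 J.
Q = ΔU + W = -4793 − 1917 = -6710 J.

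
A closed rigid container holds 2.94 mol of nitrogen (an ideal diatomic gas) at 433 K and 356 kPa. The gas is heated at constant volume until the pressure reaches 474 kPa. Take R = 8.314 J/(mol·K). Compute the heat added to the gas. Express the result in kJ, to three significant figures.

Constant volume ⇒ W = 0, so Q = ΔU = nCᵥΔT with Cᵥ = 5R/2 = 20.79 J/(mol·K).
At constant V, T₂/T₁ = P₂/P₁ ⇒ ΔT = T₁(P₂/P₁ − 1) = 433·(474/356 − 1) = 143.5 K.
ΔU = (2.94)(20.79)(143.5) = 8770 J.

Q ≈ 8.77 kJ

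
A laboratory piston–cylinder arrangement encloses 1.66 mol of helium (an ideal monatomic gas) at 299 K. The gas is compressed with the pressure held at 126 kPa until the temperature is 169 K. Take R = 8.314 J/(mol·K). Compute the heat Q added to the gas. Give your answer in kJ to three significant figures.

Isobaric: W = nRΔT = (1.66)(8.314)(-130) = -1794 J.
ΔU = nCᵥΔT with Cᵥ = 3R/2: ΔU = (1.66)(12.47)(-130) = -2691 J.
Q = ΔU + W = -2691 − 1794 = -4485 J.

Q ≈ -4.49 kJ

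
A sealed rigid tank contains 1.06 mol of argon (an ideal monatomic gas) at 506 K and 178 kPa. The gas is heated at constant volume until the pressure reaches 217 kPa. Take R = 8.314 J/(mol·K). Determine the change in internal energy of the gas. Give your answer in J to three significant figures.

ΔU ≈ 1470 J

Constant volume ⇒ W = 0, so Q = ΔU = nCᵥΔT with Cᵥ = 3R/2 = 12.47 J/(mol·K).
At constant V, T₂/T₁ = P₂/P₁ ⇒ ΔT = T₁(P₂/P₁ − 1) = 506·(217/178 − 1) = 110.9 K.
ΔU = (1.06)(12.47)(110.9) = 1466 J.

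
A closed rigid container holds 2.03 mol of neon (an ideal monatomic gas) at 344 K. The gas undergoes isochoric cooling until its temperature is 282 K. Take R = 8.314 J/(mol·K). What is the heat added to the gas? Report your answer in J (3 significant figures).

Constant volume ⇒ W = 0, so Q = ΔU = nCᵥΔT with Cᵥ = 3R/2 = 12.47 J/(mol·K).
ΔU = (2.03)(12.47)(282 − 344) = -1570 J.

Q ≈ -1570 J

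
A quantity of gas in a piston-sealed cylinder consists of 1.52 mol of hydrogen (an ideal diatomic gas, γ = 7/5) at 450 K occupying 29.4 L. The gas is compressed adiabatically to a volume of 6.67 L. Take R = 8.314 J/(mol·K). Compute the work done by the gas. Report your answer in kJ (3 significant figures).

Adiabatic: TV^(γ−1) = const with γ = 7/5.
T₂ = T₁ (V₁/V₂)^(γ−1) = 450 × (29.4/6.67)^0.4 = 450 × 1.81 = 814.5 K.
W_by = nCᵥ(T₁ − T₂) = (1.52)(20.79)(450 − 814.5) = -11516 J.

W ≈ -11.5 kJ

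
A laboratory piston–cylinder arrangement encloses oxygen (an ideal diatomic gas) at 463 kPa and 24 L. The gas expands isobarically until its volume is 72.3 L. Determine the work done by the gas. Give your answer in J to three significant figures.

Isobaric: W = P ΔV.
W = (463 kPa)(72.3 − 24 L) = (463)(48.3) = 22363 J.

W ≈ 22400 J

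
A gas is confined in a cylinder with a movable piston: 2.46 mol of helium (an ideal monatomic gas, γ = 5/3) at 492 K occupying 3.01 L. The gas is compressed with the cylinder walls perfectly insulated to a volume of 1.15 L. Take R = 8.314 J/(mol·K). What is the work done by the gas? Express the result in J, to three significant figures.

Adiabatic: TV^(γ−1) = const with γ = 5/3.
T₂ = T₁ (V₁/V₂)^(γ−1) = 492 × (3.01/1.15)^0.667 = 492 × 1.899 = 934.4 K.
W_by = nCᵥ(T₁ − T₂) = (2.46)(12.47)(492 − 934.4) = -13573 J.

W ≈ -13600 J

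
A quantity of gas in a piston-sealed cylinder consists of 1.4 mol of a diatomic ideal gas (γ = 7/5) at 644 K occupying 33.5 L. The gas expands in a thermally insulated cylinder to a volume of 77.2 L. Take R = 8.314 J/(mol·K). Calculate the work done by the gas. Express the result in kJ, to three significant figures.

W ≈ 5.32 kJ

Adiabatic: TV^(γ−1) = const with γ = 7/5.
T₂ = T₁ (V₁/V₂)^(γ−1) = 644 × (33.5/77.2)^0.4 = 644 × 0.7161 = 461.2 K.
W_by = nCᵥ(T₁ − T₂) = (1.4)(20.79)(644 − 461.2) = 5320 J.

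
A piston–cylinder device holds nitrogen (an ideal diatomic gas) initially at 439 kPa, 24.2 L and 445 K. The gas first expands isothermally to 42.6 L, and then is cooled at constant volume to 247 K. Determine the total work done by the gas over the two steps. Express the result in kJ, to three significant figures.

Step 1 (isothermal): W = P₁V₁ ln(V₂/V₁) = (10624) ln(42.6/24.2) = 6008 J.
Step 2 (isochoric): W = 0 (constant volume).
W_total = 6008 + 0 = 6008 J.

W_total ≈ 6.01 kJ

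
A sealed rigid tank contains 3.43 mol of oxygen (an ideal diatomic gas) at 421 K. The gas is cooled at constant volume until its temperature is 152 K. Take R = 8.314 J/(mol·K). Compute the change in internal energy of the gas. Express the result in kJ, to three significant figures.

ΔU ≈ -19.2 kJ

Constant volume ⇒ W = 0, so Q = ΔU = nCᵥΔT with Cᵥ = 5R/2 = 20.79 J/(mol·K).
ΔU = (3.43)(20.79)(152 − 421) = -19178 J.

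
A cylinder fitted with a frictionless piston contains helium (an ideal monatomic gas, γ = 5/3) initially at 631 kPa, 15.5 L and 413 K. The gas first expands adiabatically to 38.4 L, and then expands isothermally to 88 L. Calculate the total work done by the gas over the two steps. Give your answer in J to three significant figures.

Step 1 (adiabatic): W = (P₁V₁ − P₂V₂)/(γ−1) = (9780 − 5342)/0.667 = 6658 J.
After step 1: P = 139.1 kPa, V = 38.4 L, T = 225.6 K.
Step 2 (isothermal): W = P₁V₁ ln(V₂/V₁) = (5342) ln(88/38.4) = 4430 J.
W_total = 6658 + 4430 = 11088 J.

W_total ≈ 11100 J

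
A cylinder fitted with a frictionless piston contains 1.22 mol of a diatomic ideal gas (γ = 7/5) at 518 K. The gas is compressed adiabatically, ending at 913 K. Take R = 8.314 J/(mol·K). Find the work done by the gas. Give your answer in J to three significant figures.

W ≈ -10000 J

Adiabatic ⇒ Q = 0, so W_by = −ΔU = nCᵥ(T₁ − T₂).
Cᵥ = 5R/2 = 20.79 J/(mol·K).
W = (1.22)(20.79)(518 − 913) = -10016 J.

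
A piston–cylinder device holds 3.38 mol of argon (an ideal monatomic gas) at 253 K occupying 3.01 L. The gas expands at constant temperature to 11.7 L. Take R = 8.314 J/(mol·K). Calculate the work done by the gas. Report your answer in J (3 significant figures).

W ≈ 9650 J

Isothermal: W = nRT ln(V₂/V₁).
W = (3.38)(8.314)(253) × ln(11.7/3.01)
  = 7110 × 1.358
W_by_gas = 9652 J.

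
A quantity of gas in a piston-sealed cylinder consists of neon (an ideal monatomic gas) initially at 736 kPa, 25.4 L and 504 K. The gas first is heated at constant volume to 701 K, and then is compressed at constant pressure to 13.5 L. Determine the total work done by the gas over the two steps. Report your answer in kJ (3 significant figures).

W_total ≈ -12.2 kJ

Step 1 (isochoric): W = 0 (constant volume).
After step 1: P = 1024 kPa (V unchanged).
Step 2 (isobaric): W = PΔV = (1024 kPa)(13.5 − 25.4 L) = -12182 J.
W_total = 0 − 12182 = -12182 J.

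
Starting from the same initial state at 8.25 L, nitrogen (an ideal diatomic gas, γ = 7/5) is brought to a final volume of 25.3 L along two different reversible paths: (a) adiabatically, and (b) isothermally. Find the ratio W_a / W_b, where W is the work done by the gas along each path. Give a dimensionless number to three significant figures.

W_a / W_b ≈ 0.806

Path (a) adiabatic: W = P₁V₁(1 − (V₁/V₂)^(γ−1))/(γ−1) → W_a/(P₁V₁) = 0.9031.
Path (b) isothermal: W = P₁V₁ ln(V₂/V₁) → W_b/(P₁V₁) = 1.121.
W_a / W_b = 0.9031 / 1.121 = 0.8059.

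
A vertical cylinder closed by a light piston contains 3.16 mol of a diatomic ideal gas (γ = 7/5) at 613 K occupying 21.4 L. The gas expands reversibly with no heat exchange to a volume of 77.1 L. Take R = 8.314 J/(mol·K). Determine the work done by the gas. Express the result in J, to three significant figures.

Adiabatic: TV^(γ−1) = const with γ = 7/5.
T₂ = T₁ (V₁/V₂)^(γ−1) = 613 × (21.4/77.1)^0.4 = 613 × 0.5989 = 367.1 K.
W_by = nCᵥ(T₁ − T₂) = (3.16)(20.79)(613 − 367.1) = 16150 J.

W ≈ 16100 J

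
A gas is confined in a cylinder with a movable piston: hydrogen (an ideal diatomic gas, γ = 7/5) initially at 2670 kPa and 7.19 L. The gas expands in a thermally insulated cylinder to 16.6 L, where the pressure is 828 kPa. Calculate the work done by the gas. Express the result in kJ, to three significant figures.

W ≈ 13.6 kJ

Adiabatic: W = (P₁V₁ − P₂V₂)/(γ − 1) with γ = 7/5.
P₁V₁ = 19197 J, P₂V₂ = 13745 J.
W = (19197 − 13745) / 0.4 = 13631 J.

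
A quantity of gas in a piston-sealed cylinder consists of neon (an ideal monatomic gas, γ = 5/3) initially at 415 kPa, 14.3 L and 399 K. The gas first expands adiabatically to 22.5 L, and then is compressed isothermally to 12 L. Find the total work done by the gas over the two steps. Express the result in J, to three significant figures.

W_total ≈ -436 J

Step 1 (adiabatic): W = (P₁V₁ − P₂V₂)/(γ−1) = (5934 − 4387)/0.667 = 2321 J.
After step 1: P = 195 kPa, V = 22.5 L, T = 294.9 K.
Step 2 (isothermal): W = P₁V₁ ln(V₂/V₁) = (4387) ln(12/22.5) = -2758 J.
W_total = 2321 − 2758 = -436.1 J.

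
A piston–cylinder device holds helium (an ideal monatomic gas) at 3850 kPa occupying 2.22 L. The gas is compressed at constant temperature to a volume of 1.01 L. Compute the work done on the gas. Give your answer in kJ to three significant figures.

Isothermal: W = nRT ln(V₂/V₁) = P₁V₁ ln(V₂/V₁).
P₁V₁ = (3850 kPa)(2.22 L) = 8547 J.
W = 8547 × ln(1.01/2.22) = 8547 × -0.7876
W_by_gas = -6731 J; work on gas = −W_by = 6731 J.

W ≈ 6.73 kJ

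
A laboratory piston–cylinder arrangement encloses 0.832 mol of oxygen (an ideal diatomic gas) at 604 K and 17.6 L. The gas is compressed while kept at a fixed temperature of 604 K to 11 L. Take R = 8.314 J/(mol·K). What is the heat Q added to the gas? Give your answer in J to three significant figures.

Isothermal ⇒ ΔU = 0, so Q = W = nRT ln(V₂/V₁).
Q = (0.832)(8.314)(604) ln(11/17.6) = 4178 × -0.47 = -1964 J.

Q ≈ -1960 J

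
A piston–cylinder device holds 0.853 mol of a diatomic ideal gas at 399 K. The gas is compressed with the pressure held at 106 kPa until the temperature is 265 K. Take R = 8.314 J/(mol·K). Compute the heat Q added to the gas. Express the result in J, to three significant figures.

Q ≈ -3330 J

Isobaric: W = nRΔT = (0.853)(8.314)(-134) = -950.3 J.
ΔU = nCᵥΔT with Cᵥ = 5R/2: ΔU = (0.853)(20.79)(-134) = -2376 J.
Q = ΔU + W = -2376 − 950.3 = -3326 J.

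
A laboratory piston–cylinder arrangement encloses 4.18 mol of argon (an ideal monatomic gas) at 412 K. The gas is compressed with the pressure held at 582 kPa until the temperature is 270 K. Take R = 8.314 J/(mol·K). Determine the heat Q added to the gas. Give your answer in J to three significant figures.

Q ≈ -12300 J

Isobaric: W = nRΔT = (4.18)(8.314)(-142) = -4935 J.
ΔU = nCᵥΔT with Cᵥ = 3R/2: ΔU = (4.18)(12.47)(-142) = -7402 J.
Q = ΔU + W = -7402 − 4935 = -12337 J.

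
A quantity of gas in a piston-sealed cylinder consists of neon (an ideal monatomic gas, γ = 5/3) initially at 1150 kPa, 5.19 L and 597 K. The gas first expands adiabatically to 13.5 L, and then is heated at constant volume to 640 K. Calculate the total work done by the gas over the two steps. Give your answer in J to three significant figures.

Step 1 (adiabatic): W = (P₁V₁ − P₂V₂)/(γ−1) = (5968 − 3156)/0.667 = 4219 J.
Step 2 (isochoric): W = 0 (constant volume).
W_total = 4219 + 0 = 4219 J.

W_total ≈ 4220 J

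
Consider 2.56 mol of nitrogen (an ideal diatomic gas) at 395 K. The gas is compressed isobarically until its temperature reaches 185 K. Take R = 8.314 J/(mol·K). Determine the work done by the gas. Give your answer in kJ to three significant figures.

W ≈ -4.47 kJ

Isobaric: W = P ΔV = nR ΔT.
W = (2.56)(8.314)(185 − 395) = -4470 J.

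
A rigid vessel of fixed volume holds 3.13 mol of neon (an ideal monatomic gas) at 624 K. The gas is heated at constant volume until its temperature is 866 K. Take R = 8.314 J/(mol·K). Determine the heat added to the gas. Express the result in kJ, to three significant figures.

Constant volume ⇒ W = 0, so Q = ΔU = nCᵥΔT with Cᵥ = 3R/2 = 12.47 J/(mol·K).
ΔU = (3.13)(12.47)(866 − 624) = 9446 J.

Q ≈ 9.45 kJ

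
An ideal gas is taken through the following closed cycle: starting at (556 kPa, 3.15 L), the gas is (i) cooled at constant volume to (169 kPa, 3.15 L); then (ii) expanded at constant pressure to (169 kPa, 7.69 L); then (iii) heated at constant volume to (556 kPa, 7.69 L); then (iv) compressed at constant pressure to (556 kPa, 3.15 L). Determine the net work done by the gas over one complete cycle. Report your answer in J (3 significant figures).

W_net ≈ -1760 J

Constant-volume legs do no work.
W(ii) = (169)(7.69 − 3.15) = 767.3 J; W(iv) = (556)(3.15 − 7.69) = -2524 J.
W_net = 767.3 − 2524 = -1757 J (the counter-clockwise enclosed area).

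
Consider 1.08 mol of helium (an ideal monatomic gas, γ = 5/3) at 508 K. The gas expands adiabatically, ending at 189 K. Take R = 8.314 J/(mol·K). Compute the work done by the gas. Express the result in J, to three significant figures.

Adiabatic ⇒ Q = 0, so W_by = −ΔU = nCᵥ(T₁ − T₂).
Cᵥ = 3R/2 = 12.47 J/(mol·K).
W = (1.08)(12.47)(508 − 189) = 4297 J.

W ≈ 4300 J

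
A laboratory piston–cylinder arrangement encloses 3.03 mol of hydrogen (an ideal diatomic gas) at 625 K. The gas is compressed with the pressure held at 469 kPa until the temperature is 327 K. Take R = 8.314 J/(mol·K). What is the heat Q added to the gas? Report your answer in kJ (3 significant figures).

Q ≈ -26.3 kJ

Isobaric: W = nRΔT = (3.03)(8.314)(-298) = -7507 J.
ΔU = nCᵥΔT with Cᵥ = 5R/2: ΔU = (3.03)(20.79)(-298) = -18768 J.
Q = ΔU + W = -18768 − 7507 = -26275 J.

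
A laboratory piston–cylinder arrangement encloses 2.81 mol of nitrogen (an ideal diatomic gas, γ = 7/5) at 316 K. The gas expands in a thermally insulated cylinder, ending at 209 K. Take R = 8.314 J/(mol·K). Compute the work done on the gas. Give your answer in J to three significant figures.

Adiabatic ⇒ Q = 0, so W_by = −ΔU = nCᵥ(T₁ − T₂).
Cᵥ = 5R/2 = 20.79 J/(mol·K).
W = (2.81)(20.79)(316 − 209) = 6249 J.
Work on gas = −W_by = -6249 J.

W ≈ -6250 J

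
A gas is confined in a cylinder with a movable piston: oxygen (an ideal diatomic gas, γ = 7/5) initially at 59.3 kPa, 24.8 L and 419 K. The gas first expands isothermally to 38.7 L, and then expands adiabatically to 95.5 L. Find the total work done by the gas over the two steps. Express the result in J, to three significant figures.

Step 1 (isothermal): W = P₁V₁ ln(V₂/V₁) = (1471) ln(38.7/24.8) = 654.4 J.
After step 1: P = 38 kPa, V = 38.7 L, T = 419 K.
Step 2 (adiabatic): W = (P₁V₁ − P₂V₂)/(γ−1) = (1471 − 1025)/0.4 = 1115 J.
W_total = 654.4 + 1115 = 1769 J.

W_total ≈ 1770 J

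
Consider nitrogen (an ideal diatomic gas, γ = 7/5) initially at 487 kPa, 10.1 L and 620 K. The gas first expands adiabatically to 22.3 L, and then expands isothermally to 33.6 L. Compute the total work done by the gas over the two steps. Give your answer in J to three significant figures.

W_total ≈ 4810 J

Step 1 (adiabatic): W = (P₁V₁ − P₂V₂)/(γ−1) = (4919 − 3583)/0.4 = 3339 J.
After step 1: P = 160.7 kPa, V = 22.3 L, T = 451.6 K.
Step 2 (isothermal): W = P₁V₁ ln(V₂/V₁) = (3583) ln(33.6/22.3) = 1469 J.
W_total = 3339 + 1469 = 4808 J.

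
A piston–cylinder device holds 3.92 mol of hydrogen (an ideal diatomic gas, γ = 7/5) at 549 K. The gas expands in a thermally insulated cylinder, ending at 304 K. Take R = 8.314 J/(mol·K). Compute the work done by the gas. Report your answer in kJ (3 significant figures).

W ≈ 20.0 kJ

Adiabatic ⇒ Q = 0, so W_by = −ΔU = nCᵥ(T₁ − T₂).
Cᵥ = 5R/2 = 20.79 J/(mol·K).
W = (3.92)(20.79)(549 − 304) = 19962 J.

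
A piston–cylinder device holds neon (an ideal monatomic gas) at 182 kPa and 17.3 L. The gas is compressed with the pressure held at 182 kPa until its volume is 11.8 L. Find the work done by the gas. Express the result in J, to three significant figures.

Isobaric: W = P ΔV.
W = (182 kPa)(11.8 − 17.3 L) = (182)(-5.5) = -1001 J.

W ≈ -1000 J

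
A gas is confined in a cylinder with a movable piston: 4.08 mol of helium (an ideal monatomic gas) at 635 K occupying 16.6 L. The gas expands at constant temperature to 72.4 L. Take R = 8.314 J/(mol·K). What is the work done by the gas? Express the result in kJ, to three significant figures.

Isothermal: W = nRT ln(V₂/V₁).
W = (4.08)(8.314)(635) × ln(72.4/16.6)
  = 21540 × 1.473
W_by_gas = 31724 J.

W ≈ 31.7 kJ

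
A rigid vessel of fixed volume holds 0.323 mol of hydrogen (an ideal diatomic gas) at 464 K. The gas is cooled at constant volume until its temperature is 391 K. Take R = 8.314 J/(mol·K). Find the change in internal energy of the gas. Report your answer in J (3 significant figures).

ΔU ≈ -490 J

Constant volume ⇒ W = 0, so Q = ΔU = nCᵥΔT with Cᵥ = 5R/2 = 20.79 J/(mol·K).
ΔU = (0.323)(20.79)(391 − 464) = -490.1 J.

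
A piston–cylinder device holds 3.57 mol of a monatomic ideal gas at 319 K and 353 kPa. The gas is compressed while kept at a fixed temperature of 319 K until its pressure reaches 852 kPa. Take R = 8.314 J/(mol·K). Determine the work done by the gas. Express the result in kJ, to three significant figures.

W ≈ -8.34 kJ

Isothermal process: W = nRT ln(V₂/V₁) = nRT ln(P₁/P₂).
W = (3.57)(8.314)(319) × ln(353/852)
  = 9468 × ln(0.4143) = 9468 × -0.8811
W_by_gas = -8343 J.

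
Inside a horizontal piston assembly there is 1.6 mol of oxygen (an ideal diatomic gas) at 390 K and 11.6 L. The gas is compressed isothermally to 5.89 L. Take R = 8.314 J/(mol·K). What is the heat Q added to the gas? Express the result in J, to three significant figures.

Q ≈ -3520 J

Isothermal ⇒ ΔU = 0, so Q = W = nRT ln(V₂/V₁).
Q = (1.6)(8.314)(390) ln(5.89/11.6) = 5188 × -0.6777 = -3516 J.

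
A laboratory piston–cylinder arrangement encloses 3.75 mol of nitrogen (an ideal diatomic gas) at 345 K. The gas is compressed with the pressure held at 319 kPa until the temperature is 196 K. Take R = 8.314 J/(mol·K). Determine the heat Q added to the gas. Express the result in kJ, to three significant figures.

Q ≈ -16.3 kJ

Isobaric: W = nRΔT = (3.75)(8.314)(-149) = -4645 J.
ΔU = nCᵥΔT with Cᵥ = 5R/2: ΔU = (3.75)(20.79)(-149) = -11614 J.
Q = ΔU + W = -11614 − 4645 = -16259 J.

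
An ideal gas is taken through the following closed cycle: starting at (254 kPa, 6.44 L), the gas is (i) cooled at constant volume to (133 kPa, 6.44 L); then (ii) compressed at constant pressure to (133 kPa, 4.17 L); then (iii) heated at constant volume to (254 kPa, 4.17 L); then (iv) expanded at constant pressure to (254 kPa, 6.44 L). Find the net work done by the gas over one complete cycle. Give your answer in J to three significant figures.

W_net ≈ 275 J

Constant-volume legs do no work.
W(ii) = (133)(4.17 − 6.44) = -301.9 J; W(iv) = (254)(6.44 − 4.17) = 576.6 J.
W_net = -301.9 + 576.6 = 274.7 J (the clockwise enclosed area).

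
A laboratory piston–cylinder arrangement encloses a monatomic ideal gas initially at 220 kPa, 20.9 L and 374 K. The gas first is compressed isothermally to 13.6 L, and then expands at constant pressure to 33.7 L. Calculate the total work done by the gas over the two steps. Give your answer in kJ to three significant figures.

W_total ≈ 4.82 kJ

Step 1 (isothermal): W = P₁V₁ ln(V₂/V₁) = (4598) ln(13.6/20.9) = -1976 J.
After step 1: P = 338.1 kPa, V = 13.6 L, T = 374 K.
Step 2 (isobaric): W = PΔV = (338.1 kPa)(33.7 − 13.6 L) = 6796 J.
W_total = -1976 + 6796 = 4820 J.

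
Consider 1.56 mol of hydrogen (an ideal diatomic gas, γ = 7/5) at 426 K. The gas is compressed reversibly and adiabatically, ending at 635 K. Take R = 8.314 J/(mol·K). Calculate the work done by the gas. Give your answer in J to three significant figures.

W ≈ -6780 J

Adiabatic ⇒ Q = 0, so W_by = −ΔU = nCᵥ(T₁ − T₂).
Cᵥ = 5R/2 = 20.79 J/(mol·K).
W = (1.56)(20.79)(426 − 635) = -6777 J.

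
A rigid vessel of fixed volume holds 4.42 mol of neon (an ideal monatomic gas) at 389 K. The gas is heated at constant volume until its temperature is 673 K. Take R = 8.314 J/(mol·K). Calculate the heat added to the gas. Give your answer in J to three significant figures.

Q ≈ 15700 J

Constant volume ⇒ W = 0, so Q = ΔU = nCᵥΔT with Cᵥ = 3R/2 = 12.47 J/(mol·K).
ΔU = (4.42)(12.47)(673 − 389) = 15655 J.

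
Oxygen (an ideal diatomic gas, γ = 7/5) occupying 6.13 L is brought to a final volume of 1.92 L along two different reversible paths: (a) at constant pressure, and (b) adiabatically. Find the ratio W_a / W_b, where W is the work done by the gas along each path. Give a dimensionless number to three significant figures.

Path (a) isobaric: W = P₁(V₂ − V₁) → W_a/(P₁V₁) = -0.6868.
Path (b) adiabatic: W = P₁V₁(1 − (V₁/V₂)^(γ−1))/(γ−1) → W_b/(P₁V₁) = -1.477.
W_a / W_b = -0.6868 / -1.477 = 0.4648.

W_a / W_b ≈ 0.465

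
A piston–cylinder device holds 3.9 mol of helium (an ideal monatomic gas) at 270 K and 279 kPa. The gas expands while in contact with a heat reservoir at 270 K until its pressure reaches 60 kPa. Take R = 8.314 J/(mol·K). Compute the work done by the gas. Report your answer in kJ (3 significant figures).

Isothermal process: W = nRT ln(V₂/V₁) = nRT ln(P₁/P₂).
W = (3.9)(8.314)(270) × ln(279/60)
  = 8755 × ln(4.65) = 8755 × 1.537
W_by_gas = 13455 J.

W ≈ 13.5 kJ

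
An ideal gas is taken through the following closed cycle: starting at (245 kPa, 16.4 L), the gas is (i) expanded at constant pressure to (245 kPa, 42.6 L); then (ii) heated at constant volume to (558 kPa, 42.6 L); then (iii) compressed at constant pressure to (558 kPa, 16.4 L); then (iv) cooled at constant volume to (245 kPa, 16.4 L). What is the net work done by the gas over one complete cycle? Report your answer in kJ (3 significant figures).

W_net ≈ -8.20 kJ

Constant-volume legs do no work.
W(i) = (245)(42.6 − 16.4) = 6419 J; W(iii) = (558)(16.4 − 42.6) = -14620 J.
W_net = 6419 − 14620 = -8201 J (the counter-clockwise enclosed area).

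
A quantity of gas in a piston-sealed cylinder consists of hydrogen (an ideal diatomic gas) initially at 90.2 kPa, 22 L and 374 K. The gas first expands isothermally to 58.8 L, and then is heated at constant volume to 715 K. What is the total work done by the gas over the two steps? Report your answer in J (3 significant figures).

W_total ≈ 1950 J

Step 1 (isothermal): W = P₁V₁ ln(V₂/V₁) = (1984) ln(58.8/22) = 1951 J.
Step 2 (isochoric): W = 0 (constant volume).
W_total = 1951 + 0 = 1951 J.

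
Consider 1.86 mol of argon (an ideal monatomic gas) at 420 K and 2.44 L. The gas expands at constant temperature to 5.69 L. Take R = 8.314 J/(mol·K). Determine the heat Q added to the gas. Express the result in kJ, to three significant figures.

Isothermal ⇒ ΔU = 0, so Q = W = nRT ln(V₂/V₁).
Q = (1.86)(8.314)(420) ln(5.69/2.44) = 6495 × 0.8467 = 5499 J.

Q ≈ 5.50 kJ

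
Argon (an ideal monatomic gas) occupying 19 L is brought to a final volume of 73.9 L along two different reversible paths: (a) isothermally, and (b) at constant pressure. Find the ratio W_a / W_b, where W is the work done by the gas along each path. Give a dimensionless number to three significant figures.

Path (a) isothermal: W = P₁V₁ ln(V₂/V₁) → W_a/(P₁V₁) = 1.358.
Path (b) isobaric: W = P₁(V₂ − V₁) → W_b/(P₁V₁) = 2.889.
W_a / W_b = 1.358 / 2.889 = 0.4701.

W_a / W_b ≈ 0.470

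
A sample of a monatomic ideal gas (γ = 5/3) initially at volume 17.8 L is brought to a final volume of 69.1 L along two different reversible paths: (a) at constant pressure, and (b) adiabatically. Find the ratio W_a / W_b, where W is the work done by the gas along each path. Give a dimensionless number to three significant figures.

W_a / W_b ≈ 3.23

Path (a) isobaric: W = P₁(V₂ − V₁) → W_a/(P₁V₁) = 2.882.
Path (b) adiabatic: W = P₁V₁(1 − (V₁/V₂)^(γ−1))/(γ−1) → W_b/(P₁V₁) = 0.8927.
W_a / W_b = 2.882 / 0.8927 = 3.228.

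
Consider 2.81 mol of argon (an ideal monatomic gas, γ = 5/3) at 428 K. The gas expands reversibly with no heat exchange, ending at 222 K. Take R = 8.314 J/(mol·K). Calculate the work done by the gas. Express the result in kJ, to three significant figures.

Adiabatic ⇒ Q = 0, so W_by = −ΔU = nCᵥ(T₁ − T₂).
Cᵥ = 3R/2 = 12.47 J/(mol·K).
W = (2.81)(12.47)(428 − 222) = 7219 J.

W ≈ 7.22 kJ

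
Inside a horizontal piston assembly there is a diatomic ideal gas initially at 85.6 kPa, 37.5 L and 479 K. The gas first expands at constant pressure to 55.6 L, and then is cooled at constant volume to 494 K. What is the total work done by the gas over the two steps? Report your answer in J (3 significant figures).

Step 1 (isobaric): W = PΔV = (85.6 kPa)(55.6 − 37.5 L) = 1549 J.
Step 2 (isochoric): W = 0 (constant volume).
W_total = 1549 + 0 = 1549 J.

W_total ≈ 1550 J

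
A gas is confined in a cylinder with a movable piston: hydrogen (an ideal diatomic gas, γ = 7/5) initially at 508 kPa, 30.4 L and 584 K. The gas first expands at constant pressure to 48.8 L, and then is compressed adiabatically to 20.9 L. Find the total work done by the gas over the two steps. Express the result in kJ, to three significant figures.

Step 1 (isobaric): W = PΔV = (508 kPa)(48.8 − 30.4 L) = 9347 J.
After step 1: P = 508 kPa, V = 48.8 L, T = 937.5 K.
Step 2 (adiabatic): W = (P₁V₁ − P₂V₂)/(γ−1) = (24790 − 34801)/0.4 = -25027 J.
W_total = 9347 − 25027 = -15680 J.

W_total ≈ -15.7 kJ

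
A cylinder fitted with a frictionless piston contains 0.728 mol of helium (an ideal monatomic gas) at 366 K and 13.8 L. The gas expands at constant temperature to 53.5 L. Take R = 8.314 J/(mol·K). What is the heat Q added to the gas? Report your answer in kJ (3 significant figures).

Isothermal ⇒ ΔU = 0, so Q = W = nRT ln(V₂/V₁).
Q = (0.728)(8.314)(366) ln(53.5/13.8) = 2215 × 1.355 = 3002 J.

Q ≈ 3.00 kJ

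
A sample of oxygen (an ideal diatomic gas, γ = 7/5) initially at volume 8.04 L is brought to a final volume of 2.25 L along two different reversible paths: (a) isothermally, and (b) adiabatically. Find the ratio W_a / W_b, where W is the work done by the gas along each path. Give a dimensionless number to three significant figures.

Path (a) isothermal: W = P₁V₁ ln(V₂/V₁) → W_a/(P₁V₁) = -1.273.
Path (b) adiabatic: W = P₁V₁(1 − (V₁/V₂)^(γ−1))/(γ−1) → W_b/(P₁V₁) = -1.661.
W_a / W_b = -1.273 / -1.661 = 0.7668.

W_a / W_b ≈ 0.767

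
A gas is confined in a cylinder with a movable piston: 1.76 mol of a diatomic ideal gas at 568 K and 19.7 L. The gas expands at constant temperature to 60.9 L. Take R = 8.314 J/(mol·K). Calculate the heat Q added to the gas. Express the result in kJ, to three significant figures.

Isothermal ⇒ ΔU = 0, so Q = W = nRT ln(V₂/V₁).
Q = (1.76)(8.314)(568) ln(60.9/19.7) = 8311 × 1.129 = 9380 J.

Q ≈ 9.38 kJ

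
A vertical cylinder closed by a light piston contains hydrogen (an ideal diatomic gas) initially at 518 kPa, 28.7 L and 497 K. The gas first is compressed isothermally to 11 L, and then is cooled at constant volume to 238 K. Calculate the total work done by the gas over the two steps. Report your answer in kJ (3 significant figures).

W_total ≈ -14.3 kJ

Step 1 (isothermal): W = P₁V₁ ln(V₂/V₁) = (14867) ln(11/28.7) = -14257 J.
Step 2 (isochoric): W = 0 (constant volume).
W_total = -14257 + 0 = -14257 J.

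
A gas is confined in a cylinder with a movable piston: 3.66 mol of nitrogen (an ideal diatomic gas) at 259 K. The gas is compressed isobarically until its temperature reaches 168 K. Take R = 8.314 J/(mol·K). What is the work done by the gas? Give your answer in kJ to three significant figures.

W ≈ -2.77 kJ

Isobaric: W = P ΔV = nR ΔT.
W = (3.66)(8.314)(168 − 259) = -2769 J.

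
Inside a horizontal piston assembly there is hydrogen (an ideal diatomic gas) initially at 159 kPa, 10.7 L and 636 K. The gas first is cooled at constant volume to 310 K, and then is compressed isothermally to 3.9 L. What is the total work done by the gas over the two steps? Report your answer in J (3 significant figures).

W_total ≈ -837 J

Step 1 (isochoric): W = 0 (constant volume).
After step 1: P = 77.5 kPa (V unchanged).
Step 2 (isothermal): W = P₁V₁ ln(V₂/V₁) = (829.2) ln(3.9/10.7) = -836.9 J.
W_total = 0 − 836.9 = -836.9 J.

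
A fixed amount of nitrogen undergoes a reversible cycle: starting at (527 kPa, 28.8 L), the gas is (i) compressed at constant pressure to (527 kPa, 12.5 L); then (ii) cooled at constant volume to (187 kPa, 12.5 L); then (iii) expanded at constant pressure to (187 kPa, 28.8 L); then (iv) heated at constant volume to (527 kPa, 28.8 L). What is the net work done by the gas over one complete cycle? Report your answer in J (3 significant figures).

Constant-volume legs do no work.
W(i) = (527)(12.5 − 28.8) = -8590 J; W(iii) = (187)(28.8 − 12.5) = 3048 J.
W_net = -8590 + 3048 = -5542 J (the counter-clockwise enclosed area).

W_net ≈ -5540 J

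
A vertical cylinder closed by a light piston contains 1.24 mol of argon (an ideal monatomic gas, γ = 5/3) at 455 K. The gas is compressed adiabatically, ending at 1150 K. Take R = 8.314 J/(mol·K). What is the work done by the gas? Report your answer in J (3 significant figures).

W ≈ -10700 J

Adiabatic ⇒ Q = 0, so W_by = −ΔU = nCᵥ(T₁ − T₂).
Cᵥ = 3R/2 = 12.47 J/(mol·K).
W = (1.24)(12.47)(455 − 1150) = -10748 J.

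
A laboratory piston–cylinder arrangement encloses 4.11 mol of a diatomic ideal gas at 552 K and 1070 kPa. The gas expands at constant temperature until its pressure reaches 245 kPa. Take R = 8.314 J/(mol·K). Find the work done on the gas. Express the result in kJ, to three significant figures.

W ≈ -27.8 kJ

Isothermal process: W = nRT ln(V₂/V₁) = nRT ln(P₁/P₂).
W = (4.11)(8.314)(552) × ln(1070/245)
  = 18862 × ln(4.367) = 18862 × 1.474
W_by_gas = 27806 J; work on gas = −W_by = -27806 J.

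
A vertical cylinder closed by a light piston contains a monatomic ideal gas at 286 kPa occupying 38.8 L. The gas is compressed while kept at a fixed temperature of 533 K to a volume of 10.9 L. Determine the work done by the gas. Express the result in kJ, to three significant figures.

W ≈ -14.1 kJ

Isothermal: W = nRT ln(V₂/V₁) = P₁V₁ ln(V₂/V₁).
P₁V₁ = (286 kPa)(38.8 L) = 11097 J.
W = 11097 × ln(10.9/38.8) = 11097 × -1.27
W_by_gas = -14089 J.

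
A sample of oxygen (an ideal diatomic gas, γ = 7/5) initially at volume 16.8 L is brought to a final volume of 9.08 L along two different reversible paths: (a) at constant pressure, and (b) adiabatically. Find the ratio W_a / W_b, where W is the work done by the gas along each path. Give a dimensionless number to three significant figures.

Path (a) isobaric: W = P₁(V₂ − V₁) → W_a/(P₁V₁) = -0.4595.
Path (b) adiabatic: W = P₁V₁(1 − (V₁/V₂)^(γ−1))/(γ−1) → W_b/(P₁V₁) = -0.6976.
W_a / W_b = -0.4595 / -0.6976 = 0.6587.

W_a / W_b ≈ 0.659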